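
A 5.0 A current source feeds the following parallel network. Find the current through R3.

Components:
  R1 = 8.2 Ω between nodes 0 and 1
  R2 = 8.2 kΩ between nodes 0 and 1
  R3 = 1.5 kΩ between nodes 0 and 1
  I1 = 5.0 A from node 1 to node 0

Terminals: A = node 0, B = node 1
All resistors sit directly between nodes 0 and 1, so they are in parallel and share one voltage V; the full source current 5 A splits among them.
1/R_par = 1/8.2 + 1/8200 + 1/1500 = 0.1227 S  =>  R_par = 8.147 Ω
V = I × R_par = 5 × 8.147 = 40.74 V
I_R3 = V/R3 = 40.74/1500 = 0.02716 A

Final answer: 0.02716 A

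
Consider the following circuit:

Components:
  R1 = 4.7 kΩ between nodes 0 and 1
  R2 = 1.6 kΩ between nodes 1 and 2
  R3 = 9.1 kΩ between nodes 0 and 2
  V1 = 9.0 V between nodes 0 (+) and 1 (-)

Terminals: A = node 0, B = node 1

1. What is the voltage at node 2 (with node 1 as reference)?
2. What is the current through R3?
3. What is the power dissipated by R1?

Nodal analysis, taking node 1 as the 0 V reference.
Source V1 fixes V_0 = 9 V.
KCL at each unknown node (sum of currents leaving = 0; resistances in Ω):
  Node 2: (V_2 - 0)/1600 + (V_2 - 9)/9100 = 0
Collecting terms: 0.0007349 × V_2 = 0.000989  =>  V_2 = 1.346 V
Part 1:
  Read off the nodal solution: V_2 = 1.346 V
Part 2:
  I_R3 = (V_0 - V_2)/R3 = (9 - 1.346)/9100 = 0.0008411 A
  Magnitude: I_R3 = 0.0008411 A
Part 3:
  I_R1 = (V_0 - V_1)/R1 = (9 - 0)/4700 = 0.001915 A
  P_R1 = I_R1² × R1 = (0.001915)² × 4700 = 0.01723 W

Final answers:
1. V_2 = 1.346 V
2. I_R3 = 0.0008411 A
3. P_R1 = 0.01723 W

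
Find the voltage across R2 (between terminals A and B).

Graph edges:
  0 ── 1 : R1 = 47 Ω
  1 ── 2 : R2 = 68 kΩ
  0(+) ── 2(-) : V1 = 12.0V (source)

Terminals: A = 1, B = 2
R1 and R2 are in series across V1 (node 0 → node 1 → node 2), and the output A–B is taken across R2, so this is a voltage divider.
Series current: I = V1/(R1 + R2) = 12/(47 + 68000) = 12/68050 = 0.0001763 A
V_R2 = I × R2 = V1 × R2/(R1 + R2) = 12 × 68000/68050 = 11.99 V

Final answer: 11.99 V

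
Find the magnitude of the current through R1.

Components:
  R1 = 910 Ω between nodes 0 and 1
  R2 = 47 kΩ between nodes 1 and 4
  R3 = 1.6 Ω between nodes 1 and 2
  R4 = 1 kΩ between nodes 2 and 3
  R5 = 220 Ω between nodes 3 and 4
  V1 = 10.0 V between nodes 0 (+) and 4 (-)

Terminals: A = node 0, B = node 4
Nodal analysis, taking node 4 as the 0 V reference.
Source V1 fixes V_0 = 10 V.
KCL at each unknown node (sum of currents leaving = 0; resistances in Ω):
  Node 1: (V_1 - 10)/910 + (V_1 - 0)/47000 + (V_1 - V_2)/1.6 = 0
  Node 2: (V_2 - V_1)/1.6 + (V_2 - V_3)/1000 = 0
  Node 3: (V_3 - V_2)/1000 + (V_3 - 0)/220 = 0
Collecting terms (coefficients in siemens):
  0.6261·V_1 - 0.625·V_2 = 0.01099
  0.626·V_2 - 0.625·V_1 - 0.001·V_3 = 0
  0.005545·V_3 - 0.001·V_2 = 0
Solving these 3 simultaneous equations (Gaussian elimination) gives:
  V_1 = 5.668 V, V_2 = 5.661 V, V_3 = 1.021 V
I_R1 = (V_0 - V_1)/R1 = (10 - 5.668)/910 = 0.00476 A
|I_R1| = 0.00476 A

Final answer: |I_R1| = 0.00476 A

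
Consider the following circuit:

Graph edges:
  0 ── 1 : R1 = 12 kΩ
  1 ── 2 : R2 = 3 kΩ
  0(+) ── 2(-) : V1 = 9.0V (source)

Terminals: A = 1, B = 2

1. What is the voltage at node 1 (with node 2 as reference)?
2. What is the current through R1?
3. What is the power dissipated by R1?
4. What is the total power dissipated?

Nodal analysis, taking node 2 as the 0 V reference.
Source V1 fixes V_0 = 9 V.
KCL at each unknown node (sum of currents leaving = 0; resistances in Ω):
  Node 1: (V_1 - 9)/12000 + (V_1 - 0)/3000 = 0
Collecting terms: 0.0004167 × V_1 = 0.00075  =>  V_1 = 1.8 V
Part 1:
  Read off the nodal solution: V_1 = 1.8 V
Part 2:
  I_R1 = (V_0 - V_1)/R1 = (9 - 1.8)/12000 = 0.0006 A
  Magnitude: I_R1 = 0.0006 A
Part 3:
  I_R1 = (V_0 - V_1)/R1 = (9 - 1.8)/12000 = 0.0006 A
  P_R1 = I_R1² × R1 = (0.0006)² × 12000 = 0.00432 W
Part 4:
  Power in each resistor, P = (ΔV)²/R:
    P_R1 = (9 - 1.8)²/12000 = 0.00432 W
    P_R2 = (1.8 - 0)²/3000 = 0.00108 W
  P_total = P_R1 + P_R2 = 0.0054 W

Final answers:
1. V_1 = 1.8 V
2. I_R1 = 0.0006 A
3. P_R1 = 0.00432 W
4. P_total = 0.0054 W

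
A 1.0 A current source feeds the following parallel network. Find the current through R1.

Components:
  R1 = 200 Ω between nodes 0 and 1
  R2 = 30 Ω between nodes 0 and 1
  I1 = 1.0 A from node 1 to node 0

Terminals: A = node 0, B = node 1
All resistors sit directly between nodes 0 and 1, so they are in parallel and share one voltage V; the full source current 1 A splits among them.
1/R_par = 1/200 + 1/30 = 0.03833 S  =>  R_par = 26.09 Ω
V = I × R_par = 1 × 26.09 = 26.09 V
I_R1 = V/R1 = 26.09/200 = 0.1304 A

Final answer: 0.1304 A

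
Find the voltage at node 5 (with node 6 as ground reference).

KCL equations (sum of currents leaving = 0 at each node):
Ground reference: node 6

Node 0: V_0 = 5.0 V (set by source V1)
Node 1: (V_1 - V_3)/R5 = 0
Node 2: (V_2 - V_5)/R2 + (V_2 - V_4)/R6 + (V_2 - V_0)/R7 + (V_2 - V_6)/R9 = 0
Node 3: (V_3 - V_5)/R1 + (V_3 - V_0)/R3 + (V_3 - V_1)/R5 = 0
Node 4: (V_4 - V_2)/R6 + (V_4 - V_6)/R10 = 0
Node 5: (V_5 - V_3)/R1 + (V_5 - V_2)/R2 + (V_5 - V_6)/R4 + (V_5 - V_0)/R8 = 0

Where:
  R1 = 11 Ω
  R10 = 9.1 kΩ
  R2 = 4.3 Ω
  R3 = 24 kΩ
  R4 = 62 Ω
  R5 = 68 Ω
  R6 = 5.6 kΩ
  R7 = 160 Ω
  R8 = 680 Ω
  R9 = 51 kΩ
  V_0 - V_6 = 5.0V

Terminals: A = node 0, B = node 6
Nodal analysis, taking node 6 as the 0 V reference.
Source V1 fixes V_0 = 5 V.
KCL at each unknown node (sum of currents leaving = 0; resistances in Ω):
  Node 1: (V_1 - V_3)/68 = 0
  Node 2: (V_2 - V_5)/4.3 + (V_2 - V_4)/5600 + (V_2 - 5)/160 + (V_2 - 0)/51000 = 0
  Node 3: (V_3 - V_5)/11 + (V_3 - 5)/24000 + (V_3 - V_1)/68 = 0
  Node 4: (V_4 - V_2)/5600 + (V_4 - 0)/9100 = 0
  Node 5: (V_5 - V_3)/11 + (V_5 - V_2)/4.3 + (V_5 - 0)/62 + (V_5 - 5)/680 = 0
Collecting terms (coefficients in siemens):
  0.01471·V_1 - 0.01471·V_3 = 0
  0.239·V_2 - 0.0001786·V_4 - 0.2326·V_5 = 0.03125
  0.1057·V_3 - 0.01471·V_1 - 0.09091·V_5 = 0.0002083
  0.0002885·V_4 - 0.0001786·V_2 = 0
  0.3411·V_5 - 0.2326·V_2 - 0.09091·V_3 = 0.007353
Solving these 5 simultaneous equations (Gaussian elimination) gives:
  V_1 = 1.597 V, V_2 = 1.684 V, V_3 = 1.597 V, V_4 = 1.042 V
  V_5 = 1.595 V
The requested potential is V_5 = 1.595 V.

Final answer: V_5 = 1.595 V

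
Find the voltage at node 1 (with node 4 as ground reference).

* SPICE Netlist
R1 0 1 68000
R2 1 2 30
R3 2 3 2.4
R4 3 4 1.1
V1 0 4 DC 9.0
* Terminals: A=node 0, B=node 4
Nodal analysis, taking node 4 as the 0 V reference.
Source V1 fixes V_0 = 9 V.
KCL at each unknown node (sum of currents leaving = 0; resistances in Ω):
  Node 1: (V_1 - 9)/68000 + (V_1 - V_2)/30 = 0
  Node 2: (V_2 - V_1)/30 + (V_2 - V_3)/2.4 = 0
  Node 3: (V_3 - V_2)/2.4 + (V_3 - 0)/1.1 = 0
Collecting terms (coefficients in siemens):
  0.03335·V_1 - 0.03333·V_2 = 0.0001324
  0.45·V_2 - 0.03333·V_1 - 0.4167·V_3 = 0
  1.326·V_3 - 0.4167·V_2 = 0
Solving these 3 simultaneous equations (Gaussian elimination) gives:
  V_1 = 0.004432 V, V_2 = 0.000463 V, V_3 = 0.0001455 V
The requested potential is V_1 = 0.004432 V.

Final answer: V_1 = 0.004432 V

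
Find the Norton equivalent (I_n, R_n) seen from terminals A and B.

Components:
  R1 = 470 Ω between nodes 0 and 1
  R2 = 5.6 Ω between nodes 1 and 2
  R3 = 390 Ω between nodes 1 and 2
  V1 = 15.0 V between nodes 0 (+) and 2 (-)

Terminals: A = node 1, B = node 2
Find the Thévenin equivalent first; then I_n = V_th/R_th and R_n = R_th.
Step 1 — V_th is the open-circuit voltage V_A - V_B (nothing connected across the terminals).
Nodal analysis, taking node 2 as the 0 V reference.
Source V1 fixes V_0 = 15 V.
KCL at each unknown node (sum of currents leaving = 0; resistances in Ω):
  Node 1: (V_1 - 15)/470 + (V_1 - 0)/5.6 + (V_1 - 0)/390 = 0
Collecting terms: 0.1833 × V_1 = 0.03191  =>  V_1 = 0.1741 V
V_th = V_1 - V_2 = 0.1741 - 0 = 0.1741 V
Step 2 — R_th: zero the source — replace V1 by a short circuit (node 2 merges into node 0) — and find the resistance seen between A (node 1) and B (node 0).
Reduce the network between node 1 (A) and node 0 (B) by series/parallel combination:
  Rp1 = R1 ‖ R2 ‖ R3 (parallel, all between nodes 0 and 1) = 1/(1/470 + 1/5.6 + 1/390) = 5.457 Ω
R_th = 5.457 Ω
I_n = V_th/R_th = 0.1741/5.457 = 0.03191 A, and R_n = R_th = 5.457 Ω

Final answer: I_n = 0.03191 A, R_n = 5.457 Ω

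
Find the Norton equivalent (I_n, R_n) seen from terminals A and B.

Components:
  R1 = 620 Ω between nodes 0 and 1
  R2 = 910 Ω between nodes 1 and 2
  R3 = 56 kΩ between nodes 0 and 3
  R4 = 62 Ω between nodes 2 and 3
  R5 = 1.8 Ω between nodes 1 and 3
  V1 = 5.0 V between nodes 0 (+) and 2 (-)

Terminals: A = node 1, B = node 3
Find the Thévenin equivalent first; then I_n = V_th/R_th and R_n = R_th.
Step 1 — V_th is the open-circuit voltage V_A - V_B (nothing connected across the terminals).
Nodal analysis, taking node 2 as the 0 V reference.
Source V1 fixes V_0 = 5 V.
KCL at each unknown node (sum of currents leaving = 0; resistances in Ω):
  Node 1: (V_1 - 5)/620 + (V_1 - 0)/910 + (V_1 - V_3)/1.8 = 0
  Node 3: (V_3 - 5)/56000 + (V_3 - 0)/62 + (V_3 - V_1)/1.8 = 0
Collecting terms (coefficients in siemens):
  0.5583·V_1 - 0.5556·V_3 = 0.008065
  0.5717·V_3 - 0.5556·V_1 = 0.00008929
Determinant D = (0.5583)(0.5717) - (-0.5556)(-0.5556) = 0.01052
V_1 = [(0.008065)(0.5717) - (-0.5556)(0.00008929)]/D = 0.4429 V
V_3 = [(0.5583)(0.00008929) - (0.008065)(-0.5556)]/D = 0.4306 V
V_th = V_1 - V_3 = 0.4429 - 0.4306 = 0.01235 V
Step 2 — R_th: zero the source — replace V1 by a short circuit (node 2 merges into node 0) — and find the resistance seen between A (node 1) and B (node 3).
Reduce the network between node 1 (A) and node 3 (B) by series/parallel combination:
  Rp1 = R1 ‖ R2 (parallel, both between nodes 0 and 1) = 1/(1/620 + 1/910) = 368.8 Ω
  Rp2 = R3 ‖ R4 (parallel, both between nodes 0 and 3) = 1/(1/56000 + 1/62) = 61.93 Ω
  Rs1 = Rp1 + Rp2 (series, joined only at node 0) = 368.8 + 61.93 = 430.7 Ω
  Rp3 = R5 ‖ Rs1 (parallel, both between nodes 1 and 3) = 1/(1/1.8 + 1/430.7) = 1.793 Ω
R_th = 1.793 Ω
I_n = V_th/R_th = 0.01235/1.793 = 0.006892 A, and R_n = R_th = 1.793 Ω

Final answer: I_n = 0.006892 A, R_n = 1.793 Ω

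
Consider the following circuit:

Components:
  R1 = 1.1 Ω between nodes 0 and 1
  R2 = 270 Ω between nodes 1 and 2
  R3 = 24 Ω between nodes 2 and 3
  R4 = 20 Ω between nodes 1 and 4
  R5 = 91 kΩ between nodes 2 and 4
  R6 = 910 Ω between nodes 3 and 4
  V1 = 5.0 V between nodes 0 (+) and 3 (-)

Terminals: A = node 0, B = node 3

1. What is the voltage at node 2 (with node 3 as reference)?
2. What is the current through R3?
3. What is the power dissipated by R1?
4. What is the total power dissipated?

Nodal analysis, taking node 3 as the 0 V reference.
Source V1 fixes V_0 = 5 V.
KCL at each unknown node (sum of currents leaving = 0; resistances in Ω):
  Node 1: (V_1 - 5)/1.1 + (V_1 - V_2)/270 + (V_1 - V_4)/20 = 0
  Node 2: (V_2 - V_1)/270 + (V_2 - 0)/24 + (V_2 - V_4)/91000 = 0
  Node 4: (V_4 - V_1)/20 + (V_4 - V_2)/91000 + (V_4 - 0)/910 = 0
Collecting terms (coefficients in siemens):
  0.9628·V_1 - 0.003704·V_2 - 0.05·V_4 = 4.545
  0.04538·V_2 - 0.003704·V_1 - 0.00001099·V_4 = 0
  0.05111·V_4 - 0.05·V_1 - 0.00001099·V_2 = 0
Solving these 3 simultaneous equations (Gaussian elimination) gives:
  V_1 = 4.975 V, V_2 = 0.4072 V, V_4 = 4.867 V
Part 1:
  Read off the nodal solution: V_2 = 0.4072 V
Part 2:
  I_R3 = (V_2 - V_3)/R3 = (0.4072 - 0)/24 = 0.01697 A
  Magnitude: I_R3 = 0.01697 A
Part 3:
  I_R1 = (V_0 - V_1)/R1 = (5 - 4.975)/1.1 = 0.02232 A
  P_R1 = I_R1² × R1 = (0.02232)² × 1.1 = 0.0005479 W
Part 4:
  Power in each resistor, P = (ΔV)²/R:
    P_R1 = (5 - 4.975)²/1.1 = 0.0005479 W
    P_R2 = (4.975 - 0.4072)²/270 = 0.07729 W
    P_R3 = (0.4072 - 0)²/24 = 0.00691 W
    P_R4 = (4.975 - 4.867)²/20 = 0.0005827 W
    P_R5 = (0.4072 - 4.867)²/91000 = 0.0002186 W
    P_R6 = (0 - 4.867)²/910 = 0.02604 W
  P_total = P_R1 + P_R2 + P_R3 + P_R4 + P_R5 + P_R6 = 0.1116 W

Final answers:
1. V_2 = 0.4072 V
2. I_R3 = 0.01697 A
3. P_R1 = 0.0005479 W
4. P_total = 0.1116 W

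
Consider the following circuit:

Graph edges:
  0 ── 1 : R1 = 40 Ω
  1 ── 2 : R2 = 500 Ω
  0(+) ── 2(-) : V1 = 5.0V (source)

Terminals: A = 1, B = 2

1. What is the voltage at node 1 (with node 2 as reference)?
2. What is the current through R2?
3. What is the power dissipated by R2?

Nodal analysis, taking node 2 as the 0 V reference.
Source V1 fixes V_0 = 5 V.
KCL at each unknown node (sum of currents leaving = 0; resistances in Ω):
  Node 1: (V_1 - 5)/40 + (V_1 - 0)/500 = 0
Collecting terms: 0.027 × V_1 = 0.125  =>  V_1 = 4.63 V
Part 1:
  Read off the nodal solution: V_1 = 4.63 V
Part 2:
  I_R2 = (V_1 - V_2)/R2 = (4.63 - 0)/500 = 0.009259 A
  Magnitude: I_R2 = 0.009259 A
Part 3:
  I_R2 = (V_1 - V_2)/R2 = (4.63 - 0)/500 = 0.009259 A
  P_R2 = I_R2² × R2 = (0.009259)² × 500 = 0.04287 W

Final answers:
1. V_1 = 4.63 V
2. I_R2 = 0.009259 A
3. P_R2 = 0.04287 W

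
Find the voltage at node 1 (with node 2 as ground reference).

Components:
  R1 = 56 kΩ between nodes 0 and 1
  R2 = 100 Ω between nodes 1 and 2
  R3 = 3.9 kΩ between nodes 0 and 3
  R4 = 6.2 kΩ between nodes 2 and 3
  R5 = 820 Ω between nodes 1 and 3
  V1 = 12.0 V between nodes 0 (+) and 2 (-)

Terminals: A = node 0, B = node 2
Nodal analysis, taking node 2 as the 0 V reference.
Source V1 fixes V_0 = 12 V.
KCL at each unknown node (sum of currents leaving = 0; resistances in Ω):
  Node 1: (V_1 - 12)/56000 + (V_1 - 0)/100 + (V_1 - V_3)/820 = 0
  Node 3: (V_3 - 12)/3900 + (V_3 - 0)/6200 + (V_3 - V_1)/820 = 0
Collecting terms (coefficients in siemens):
  0.01124·V_1 - 0.00122·V_3 = 0.0002143
  0.001637·V_3 - 0.00122·V_1 = 0.003077
Determinant D = (0.01124)(0.001637) - (-0.00122)(-0.00122) = 0.00001691
V_1 = [(0.0002143)(0.001637) - (-0.00122)(0.003077)]/D = 0.2426 V
V_3 = [(0.01124)(0.003077) - (0.0002143)(-0.00122)]/D = 2.06 V
The requested potential is V_1 = 0.2426 V.

Final answer: V_1 = 0.2426 V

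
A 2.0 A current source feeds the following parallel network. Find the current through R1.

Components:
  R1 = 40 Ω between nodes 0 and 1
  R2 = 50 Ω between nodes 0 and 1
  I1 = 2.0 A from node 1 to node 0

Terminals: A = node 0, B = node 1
All resistors sit directly between nodes 0 and 1, so they are in parallel and share one voltage V; the full source current 2 A splits among them.
1/R_par = 1/40 + 1/50 = 0.045 S  =>  R_par = 22.22 Ω
V = I × R_par = 2 × 22.22 = 44.44 V
I_R1 = V/R1 = 44.44/40 = 1.111 A

Final answer: 1.111 A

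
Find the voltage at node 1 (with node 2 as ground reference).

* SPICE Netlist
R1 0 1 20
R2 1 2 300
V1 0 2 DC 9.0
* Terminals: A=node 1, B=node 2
Nodal analysis, taking node 2 as the 0 V reference.
Source V1 fixes V_0 = 9 V.
KCL at each unknown node (sum of currents leaving = 0; resistances in Ω):
  Node 1: (V_1 - 9)/20 + (V_1 - 0)/300 = 0
Collecting terms: 0.05333 × V_1 = 0.45  =>  V_1 = 8.438 V
The requested potential is V_1 = 8.438 V.

Final answer: V_1 = 8.438 V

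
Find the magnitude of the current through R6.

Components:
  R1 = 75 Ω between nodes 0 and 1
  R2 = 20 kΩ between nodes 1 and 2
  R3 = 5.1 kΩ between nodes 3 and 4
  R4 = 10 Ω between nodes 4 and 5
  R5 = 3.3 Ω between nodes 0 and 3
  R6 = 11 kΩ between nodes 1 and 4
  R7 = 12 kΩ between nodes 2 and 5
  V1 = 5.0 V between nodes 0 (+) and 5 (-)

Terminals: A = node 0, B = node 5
Nodal analysis, taking node 5 as the 0 V reference.
Source V1 fixes V_0 = 5 V.
KCL at each unknown node (sum of currents leaving = 0; resistances in Ω):
  Node 1: (V_1 - 5)/75 + (V_1 - V_2)/20000 + (V_1 - V_4)/11000 = 0
  Node 2: (V_2 - V_1)/20000 + (V_2 - 0)/12000 = 0
  Node 3: (V_3 - V_4)/5100 + (V_3 - 5)/3.3 = 0
  Node 4: (V_4 - V_3)/5100 + (V_4 - 0)/10 + (V_4 - V_1)/11000 = 0
Collecting terms (coefficients in siemens):
  0.01347·V_1 - 0.00005·V_2 - 0.00009091·V_4 = 0.06667
  0.0001333·V_2 - 0.00005·V_1 = 0
  0.3032·V_3 - 0.0001961·V_4 = 1.515
  0.1003·V_4 - 0.00009091·V_1 - 0.0001961·V_3 = 0
Solving these 4 simultaneous equations (Gaussian elimination) gives:
  V_1 = 4.955 V, V_2 = 1.858 V, V_3 = 4.997 V, V_4 = 0.01426 V
I_R6 = (V_1 - V_4)/R6 = (4.955 - 0.01426)/11000 = 0.0004491 A
|I_R6| = 0.0004491 A

Final answer: |I_R6| = 0.0004491 A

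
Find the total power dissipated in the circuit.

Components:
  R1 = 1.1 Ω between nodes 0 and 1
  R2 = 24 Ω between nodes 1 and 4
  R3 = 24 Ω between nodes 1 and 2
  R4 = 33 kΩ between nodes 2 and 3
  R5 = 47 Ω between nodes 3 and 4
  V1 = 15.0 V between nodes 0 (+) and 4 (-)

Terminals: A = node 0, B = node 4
Nodal analysis, taking node 4 as the 0 V reference.
Source V1 fixes V_0 = 15 V.
KCL at each unknown node (sum of currents leaving = 0; resistances in Ω):
  Node 1: (V_1 - 15)/1.1 + (V_1 - 0)/24 + (V_1 - V_2)/24 = 0
  Node 2: (V_2 - V_1)/24 + (V_2 - V_3)/33000 = 0
  Node 3: (V_3 - V_2)/33000 + (V_3 - 0)/47 = 0
Collecting terms (coefficients in siemens):
  0.9924·V_1 - 0.04167·V_2 = 13.64
  0.0417·V_2 - 0.04167·V_1 - 0.0000303·V_3 = 0
  0.02131·V_3 - 0.0000303·V_2 = 0
Solving these 3 simultaneous equations (Gaussian elimination) gives:
  V_1 = 14.34 V, V_2 = 14.33 V, V_3 = 0.02038 V
Power in each resistor, P = (ΔV)²/R:
  P_R1 = (15 - 14.34)²/1.1 = 0.3934 W
  P_R2 = (14.34 - 0)²/24 = 8.571 W
  P_R3 = (14.34 - 14.33)²/24 = 0.000004514 W
  P_R4 = (14.33 - 0.02038)²/33000 = 0.006207 W
  P_R5 = (0.02038 - 0)²/47 = 0.00000884 W
P_total = P_R1 + P_R2 + P_R3 + P_R4 + P_R5 = 8.97 W

Final answer: 8.97 W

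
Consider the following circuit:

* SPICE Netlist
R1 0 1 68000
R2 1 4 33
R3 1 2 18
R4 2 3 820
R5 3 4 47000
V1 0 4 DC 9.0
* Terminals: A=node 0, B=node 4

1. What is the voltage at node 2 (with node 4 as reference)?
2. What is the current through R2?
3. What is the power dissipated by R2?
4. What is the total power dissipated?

Nodal analysis, taking node 4 as the 0 V reference.
Source V1 fixes V_0 = 9 V.
KCL at each unknown node (sum of currents leaving = 0; resistances in Ω):
  Node 1: (V_1 - 9)/68000 + (V_1 - 0)/33 + (V_1 - V_2)/18 = 0
  Node 2: (V_2 - V_1)/18 + (V_2 - V_3)/820 = 0
  Node 3: (V_3 - V_2)/820 + (V_3 - 0)/47000 = 0
Collecting terms (coefficients in siemens):
  0.08587·V_1 - 0.05556·V_2 = 0.0001324
  0.05678·V_2 - 0.05556·V_1 - 0.00122·V_3 = 0
  0.001241·V_3 - 0.00122·V_2 = 0
Solving these 3 simultaneous equations (Gaussian elimination) gives:
  V_1 = 0.004363 V, V_2 = 0.004361 V, V_3 = 0.004286 V
Part 1:
  Read off the nodal solution: V_2 = 0.004361 V
Part 2:
  I_R2 = (V_1 - V_4)/R2 = (0.004363 - 0)/33 = 0.0001322 A
  Magnitude: I_R2 = 0.0001322 A
Part 3:
  I_R2 = (V_1 - V_4)/R2 = (0.004363 - 0)/33 = 0.0001322 A
  P_R2 = I_R2² × R2 = (0.0001322)² × 33 = 0.0000005767 W
Part 4:
  Power in each resistor, P = (ΔV)²/R:
    P_R1 = (9 - 0.004363)²/68000 = 0.00119 W
    P_R2 = (0.004363 - 0)²/33 = 0.0000005767 W
    P_R3 = (0.004363 - 0.004361)²/18 = 0.0000000000001497 W
    P_R4 = (0.004361 - 0.004286)²/820 = 0.000000000006819 W
    P_R5 = (0.004286 - 0)²/47000 = 0.0000000003909 W
  P_total = P_R1 + P_R2 + P_R3 + P_R4 + P_R5 = 0.001191 W

Final answers:
1. V_2 = 0.004361 V
2. I_R2 = 0.0001322 A
3. P_R2 = 5.767e-07 W
4. P_total = 0.001191 W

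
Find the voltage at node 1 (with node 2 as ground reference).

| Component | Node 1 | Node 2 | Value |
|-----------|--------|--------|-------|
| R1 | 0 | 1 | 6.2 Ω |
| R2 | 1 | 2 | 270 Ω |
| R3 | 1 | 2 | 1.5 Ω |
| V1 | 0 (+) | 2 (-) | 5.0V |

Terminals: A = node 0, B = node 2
Nodal analysis, taking node 2 as the 0 V reference.
Source V1 fixes V_0 = 5 V.
KCL at each unknown node (sum of currents leaving = 0; resistances in Ω):
  Node 1: (V_1 - 5)/6.2 + (V_1 - 0)/270 + (V_1 - 0)/1.5 = 0
Collecting terms: 0.8317 × V_1 = 0.8065  =>  V_1 = 0.9697 V
The requested potential is V_1 = 0.9697 V.

Final answer: V_1 = 0.9697 V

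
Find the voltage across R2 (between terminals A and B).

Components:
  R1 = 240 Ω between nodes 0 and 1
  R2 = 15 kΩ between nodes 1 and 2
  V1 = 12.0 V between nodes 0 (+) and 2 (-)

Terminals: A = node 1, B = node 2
R1 and R2 are in series across V1 (node 0 → node 1 → node 2), and the output A–B is taken across R2, so this is a voltage divider.
Series current: I = V1/(R1 + R2) = 12/(240 + 15000) = 12/15240 = 0.0007874 A
V_R2 = I × R2 = V1 × R2/(R1 + R2) = 12 × 15000/15240 = 11.81 V

Final answer: 11.81 V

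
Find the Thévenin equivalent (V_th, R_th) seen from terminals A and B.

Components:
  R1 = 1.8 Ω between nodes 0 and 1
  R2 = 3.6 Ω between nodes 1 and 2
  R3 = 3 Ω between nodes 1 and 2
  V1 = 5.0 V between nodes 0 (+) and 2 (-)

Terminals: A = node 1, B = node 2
Step 1 — V_th is the open-circuit voltage V_A - V_B (nothing connected across the terminals).
Nodal analysis, taking node 2 as the 0 V reference.
Source V1 fixes V_0 = 5 V.
KCL at each unknown node (sum of currents leaving = 0; resistances in Ω):
  Node 1: (V_1 - 5)/1.8 + (V_1 - 0)/3.6 + (V_1 - 0)/3 = 0
Collecting terms: 1.167 × V_1 = 2.778  =>  V_1 = 2.381 V
V_th = V_1 - V_2 = 2.381 - 0 = 2.381 V
Step 2 — R_th: zero the source — replace V1 by a short circuit (node 2 merges into node 0) — and find the resistance seen between A (node 1) and B (node 0).
Reduce the network between node 1 (A) and node 0 (B) by series/parallel combination:
  Rp1 = R1 ‖ R2 ‖ R3 (parallel, all between nodes 0 and 1) = 1/(1/1.8 + 1/3.6 + 1/3) = 0.8571 Ω
R_th = 0.8571 Ω

Final answer: V_th = 2.381 V, R_th = 0.8571 Ω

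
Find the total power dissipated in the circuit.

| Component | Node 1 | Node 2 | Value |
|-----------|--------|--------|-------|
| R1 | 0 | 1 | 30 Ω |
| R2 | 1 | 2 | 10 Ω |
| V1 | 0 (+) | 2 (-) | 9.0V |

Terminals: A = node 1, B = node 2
Nodal analysis, taking node 2 as the 0 V reference.
Source V1 fixes V_0 = 9 V.
KCL at each unknown node (sum of currents leaving = 0; resistances in Ω):
  Node 1: (V_1 - 9)/30 + (V_1 - 0)/10 = 0
Collecting terms: 0.1333 × V_1 = 0.3  =>  V_1 = 2.25 V
Power in each resistor, P = (ΔV)²/R:
  P_R1 = (9 - 2.25)²/30 = 1.519 W
  P_R2 = (2.25 - 0)²/10 = 0.5062 W
P_total = P_R1 + P_R2 = 2.025 W

Final answer: 2.025 W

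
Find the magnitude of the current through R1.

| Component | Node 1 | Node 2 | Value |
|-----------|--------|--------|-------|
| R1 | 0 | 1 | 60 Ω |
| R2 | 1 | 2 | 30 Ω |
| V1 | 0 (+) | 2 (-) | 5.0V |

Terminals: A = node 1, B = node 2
Nodal analysis, taking node 2 as the 0 V reference.
Source V1 fixes V_0 = 5 V.
KCL at each unknown node (sum of currents leaving = 0; resistances in Ω):
  Node 1: (V_1 - 5)/60 + (V_1 - 0)/30 = 0
Collecting terms: 0.05 × V_1 = 0.08333  =>  V_1 = 1.667 V
I_R1 = (V_0 - V_1)/R1 = (5 - 1.667)/60 = 0.05556 A
|I_R1| = 0.05556 A

Final answer: |I_R1| = 0.05556 A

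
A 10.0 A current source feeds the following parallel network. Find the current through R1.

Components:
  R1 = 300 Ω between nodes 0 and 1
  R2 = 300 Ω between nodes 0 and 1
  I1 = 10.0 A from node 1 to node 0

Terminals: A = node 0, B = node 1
All resistors sit directly between nodes 0 and 1, so they are in parallel and share one voltage V; the full source current 10 A splits among them.
1/R_par = 1/300 + 1/300 = 0.006667 S  =>  R_par = 150 Ω
V = I × R_par = 10 × 150 = 1500 V
I_R1 = V/R1 = 1500/300 = 5 A

Final answer: 5 A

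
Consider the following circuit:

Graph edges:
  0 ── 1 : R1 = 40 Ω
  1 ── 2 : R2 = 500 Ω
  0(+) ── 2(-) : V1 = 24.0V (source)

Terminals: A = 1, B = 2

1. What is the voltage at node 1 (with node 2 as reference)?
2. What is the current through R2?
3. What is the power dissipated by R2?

Nodal analysis, taking node 2 as the 0 V reference.
Source V1 fixes V_0 = 24 V.
KCL at each unknown node (sum of currents leaving = 0; resistances in Ω):
  Node 1: (V_1 - 24)/40 + (V_1 - 0)/500 = 0
Collecting terms: 0.027 × V_1 = 0.6  =>  V_1 = 22.22 V
Part 1:
  Read off the nodal solution: V_1 = 22.22 V
Part 2:
  I_R2 = (V_1 - V_2)/R2 = (22.22 - 0)/500 = 0.04444 A
  Magnitude: I_R2 = 0.04444 A
Part 3:
  I_R2 = (V_1 - V_2)/R2 = (22.22 - 0)/500 = 0.04444 A
  P_R2 = I_R2² × R2 = (0.04444)² × 500 = 0.9877 W

Final answers:
1. V_1 = 22.22 V
2. I_R2 = 0.04444 A
3. P_R2 = 0.9877 W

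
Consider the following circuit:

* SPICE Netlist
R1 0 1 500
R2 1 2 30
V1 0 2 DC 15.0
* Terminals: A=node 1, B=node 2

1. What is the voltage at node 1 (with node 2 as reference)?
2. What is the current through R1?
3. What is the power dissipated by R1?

Nodal analysis, taking node 2 as the 0 V reference.
Source V1 fixes V_0 = 15 V.
KCL at each unknown node (sum of currents leaving = 0; resistances in Ω):
  Node 1: (V_1 - 15)/500 + (V_1 - 0)/30 = 0
Collecting terms: 0.03533 × V_1 = 0.03  =>  V_1 = 0.8491 V
Part 1:
  Read off the nodal solution: V_1 = 0.8491 V
Part 2:
  I_R1 = (V_0 - V_1)/R1 = (15 - 0.8491)/500 = 0.0283 A
  Magnitude: I_R1 = 0.0283 A
Part 3:
  I_R1 = (V_0 - V_1)/R1 = (15 - 0.8491)/500 = 0.0283 A
  P_R1 = I_R1² × R1 = (0.0283)² × 500 = 0.4005 W

Final answers:
1. V_1 = 0.8491 V
2. I_R1 = 0.0283 A
3. P_R1 = 0.4005 W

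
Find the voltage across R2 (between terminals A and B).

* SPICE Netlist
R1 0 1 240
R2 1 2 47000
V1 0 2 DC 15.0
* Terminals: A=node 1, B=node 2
R1 and R2 are in series across V1 (node 0 → node 1 → node 2), and the output A–B is taken across R2, so this is a voltage divider.
Series current: I = V1/(R1 + R2) = 15/(240 + 47000) = 15/47240 = 0.0003175 A
V_R2 = I × R2 = V1 × R2/(R1 + R2) = 15 × 47000/47240 = 14.92 V

Final answer: 14.92 V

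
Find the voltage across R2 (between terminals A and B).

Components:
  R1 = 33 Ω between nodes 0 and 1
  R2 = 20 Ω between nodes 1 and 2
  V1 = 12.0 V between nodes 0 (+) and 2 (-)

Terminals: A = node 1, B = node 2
R1 and R2 are in series across V1 (node 0 → node 1 → node 2), and the output A–B is taken across R2, so this is a voltage divider.
Series current: I = V1/(R1 + R2) = 12/(33 + 20) = 12/53 = 0.2264 A
V_R2 = I × R2 = V1 × R2/(R1 + R2) = 12 × 20/53 = 4.528 V

Final answer: 4.528 V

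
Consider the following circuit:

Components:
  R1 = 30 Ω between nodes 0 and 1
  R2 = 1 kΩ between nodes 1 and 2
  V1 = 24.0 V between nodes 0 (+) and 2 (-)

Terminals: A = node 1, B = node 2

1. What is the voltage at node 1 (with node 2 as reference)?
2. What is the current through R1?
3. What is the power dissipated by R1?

Nodal analysis, taking node 2 as the 0 V reference.
Source V1 fixes V_0 = 24 V.
KCL at each unknown node (sum of currents leaving = 0; resistances in Ω):
  Node 1: (V_1 - 24)/30 + (V_1 - 0)/1000 = 0
Collecting terms: 0.03433 × V_1 = 0.8  =>  V_1 = 23.3 V
Part 1:
  Read off the nodal solution: V_1 = 23.3 V
Part 2:
  I_R1 = (V_0 - V_1)/R1 = (24 - 23.3)/30 = 0.0233 A
  Magnitude: I_R1 = 0.0233 A
Part 3:
  I_R1 = (V_0 - V_1)/R1 = (24 - 23.3)/30 = 0.0233 A
  P_R1 = I_R1² × R1 = (0.0233)² × 30 = 0.01629 W

Final answers:
1. V_1 = 23.3 V
2. I_R1 = 0.0233 A
3. P_R1 = 0.01629 W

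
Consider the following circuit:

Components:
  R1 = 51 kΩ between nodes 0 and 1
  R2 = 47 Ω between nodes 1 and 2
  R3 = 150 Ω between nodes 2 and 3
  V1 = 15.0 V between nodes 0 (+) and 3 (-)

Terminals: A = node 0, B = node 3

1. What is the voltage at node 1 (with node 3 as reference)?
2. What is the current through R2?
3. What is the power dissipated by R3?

Nodal analysis, taking node 3 as the 0 V reference.
Source V1 fixes V_0 = 15 V.
KCL at each unknown node (sum of currents leaving = 0; resistances in Ω):
  Node 1: (V_1 - 15)/51000 + (V_1 - V_2)/47 = 0
  Node 2: (V_2 - V_1)/47 + (V_2 - 0)/150 = 0
Collecting terms (coefficients in siemens):
  0.0213·V_1 - 0.02128·V_2 = 0.0002941
  0.02794·V_2 - 0.02128·V_1 = 0
Determinant D = (0.0213)(0.02794) - (-0.02128)(-0.02128) = 0.0001424
V_1 = [(0.0002941)(0.02794) - (-0.02128)(0)]/D = 0.05772 V
V_2 = [(0.0213)(0) - (0.0002941)(-0.02128)]/D = 0.04395 V
Part 1:
  Read off the nodal solution: V_1 = 0.05772 V
Part 2:
  I_R2 = (V_1 - V_2)/R2 = (0.05772 - 0.04395)/47 = 0.000293 A
  Magnitude: I_R2 = 0.000293 A
Part 3:
  I_R3 = (V_2 - V_3)/R3 = (0.04395 - 0)/150 = 0.000293 A
  P_R3 = I_R3² × R3 = (0.000293)² × 150 = 0.00001288 W

Final answers:
1. V_1 = 0.05772 V
2. I_R2 = 0.000293 A
3. P_R3 = 1.288e-05 W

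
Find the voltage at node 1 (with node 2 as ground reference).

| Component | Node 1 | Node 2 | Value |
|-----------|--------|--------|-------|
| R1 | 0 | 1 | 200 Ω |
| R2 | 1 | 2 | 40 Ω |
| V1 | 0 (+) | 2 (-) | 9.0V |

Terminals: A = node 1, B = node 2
Nodal analysis, taking node 2 as the 0 V reference.
Source V1 fixes V_0 = 9 V.
KCL at each unknown node (sum of currents leaving = 0; resistances in Ω):
  Node 1: (V_1 - 9)/200 + (V_1 - 0)/40 = 0
Collecting terms: 0.03 × V_1 = 0.045  =>  V_1 = 1.5 V
The requested potential is V_1 = 1.5 V.

Final answer: V_1 = 1.5 V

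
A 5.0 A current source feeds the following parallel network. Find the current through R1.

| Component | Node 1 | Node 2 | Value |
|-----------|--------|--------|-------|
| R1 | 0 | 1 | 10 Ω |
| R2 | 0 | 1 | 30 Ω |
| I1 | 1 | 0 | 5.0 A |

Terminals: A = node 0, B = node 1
All resistors sit directly between nodes 0 and 1, so they are in parallel and share one voltage V; the full source current 5 A splits among them.
1/R_par = 1/10 + 1/30 = 0.1333 S  =>  R_par = 7.5 Ω
V = I × R_par = 5 × 7.5 = 37.5 V
I_R1 = V/R1 = 37.5/10 = 3.75 A

Final answer: 3.75 A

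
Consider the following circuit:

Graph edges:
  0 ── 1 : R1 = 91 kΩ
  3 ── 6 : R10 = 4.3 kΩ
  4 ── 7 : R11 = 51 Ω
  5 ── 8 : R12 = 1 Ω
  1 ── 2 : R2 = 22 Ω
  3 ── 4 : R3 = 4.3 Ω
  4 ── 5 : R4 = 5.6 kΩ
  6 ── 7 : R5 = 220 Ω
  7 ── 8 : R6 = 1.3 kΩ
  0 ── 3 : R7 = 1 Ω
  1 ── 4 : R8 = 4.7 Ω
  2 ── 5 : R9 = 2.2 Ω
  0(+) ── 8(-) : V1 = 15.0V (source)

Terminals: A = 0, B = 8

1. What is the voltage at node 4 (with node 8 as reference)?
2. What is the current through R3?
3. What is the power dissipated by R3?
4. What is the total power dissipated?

Nodal analysis, taking node 8 as the 0 V reference.
Source V1 fixes V_0 = 15 V.
KCL at each unknown node (sum of currents leaving = 0; resistances in Ω):
  Node 1: (V_1 - 15)/91000 + (V_1 - V_2)/22 + (V_1 - V_4)/4.7 = 0
  Node 2: (V_2 - V_1)/22 + (V_2 - V_5)/2.2 = 0
  Node 3: (V_3 - V_4)/4.3 + (V_3 - 15)/1 + (V_3 - V_6)/4300 = 0
  Node 4: (V_4 - V_3)/4.3 + (V_4 - V_5)/5600 + (V_4 - V_1)/4.7 + (V_4 - V_7)/51 = 0
  Node 5: (V_5 - V_4)/5600 + (V_5 - V_2)/2.2 + (V_5 - 0)/1 = 0
  Node 6: (V_6 - V_7)/220 + (V_6 - V_3)/4300 = 0
  Node 7: (V_7 - V_6)/220 + (V_7 - 0)/1300 + (V_7 - V_4)/51 = 0
Collecting terms (coefficients in siemens):
  0.2582·V_1 - 0.04545·V_2 - 0.2128·V_4 = 0.0001648
  0.5·V_2 - 0.04545·V_1 - 0.4545·V_5 = 0
  1.233·V_3 - 0.2326·V_4 - 0.0002326·V_6 = 15
  0.4651·V_4 - 0.2128·V_1 - 0.2326·V_3 - 0.0001786·V_5 - 0.01961·V_7 = 0
  1.455·V_5 - 0.4545·V_2 - 0.0001786·V_4 = 0
  0.004778·V_6 - 0.0002326·V_3 - 0.004545·V_7 = 0
  0.02492·V_7 - 0.01961·V_4 - 0.004545·V_6 = 0
Solving these 7 simultaneous equations (Gaussian elimination) gives:
  V_1 = 10.7 V, V_2 = 1.36 V, V_3 = 14.56 V, V_4 = 12.69 V
  V_5 = 0.4266 V, V_6 = 12.35 V, V_7 = 12.24 V
Part 1:
  Read off the nodal solution: V_4 = 12.69 V
Part 2:
  I_R3 = (V_3 - V_4)/R3 = (14.56 - 12.69)/4.3 = 0.4354 A
  Magnitude: I_R3 = 0.4354 A
Part 3:
  I_R3 = (V_3 - V_4)/R3 = (14.56 - 12.69)/4.3 = 0.4354 A
  P_R3 = I_R3² × R3 = (0.4354)² × 4.3 = 0.8153 W
Part 4:
  Power in each resistor, P = (ΔV)²/R:
    P_R1 = (15 - 10.7)²/91000 = 0.0002035 W
    P_R2 = (10.7 - 1.36)²/22 = 3.963 W
    P_R3 = (14.56 - 12.69)²/4.3 = 0.8153 W
    P_R4 = (12.69 - 0.4266)²/5600 = 0.02686 W
    P_R5 = (12.35 - 12.24)²/220 = 0.00005827 W
    P_R6 = (12.24 - 0)²/1300 = 0.1152 W
    P_R7 = (15 - 14.56)²/1 = 0.1901 W
    P_R8 = (10.7 - 12.69)²/4.7 = 0.8464 W
    P_R9 = (1.36 - 0.4266)²/2.2 = 0.3963 W
    P_R10 = (14.56 - 12.35)²/4300 = 0.001139 W
    P_R11 = (12.69 - 12.24)²/51 = 0.004039 W
    P_R12 = (0.4266 - 0)²/1 = 0.182 W
  P_total = P_R1 + P_R2 + P_R3 + P_R4 + P_R5 + P_R6 + P_R7 + P_R8 + P_R9 + P_R10 + P_R11 + P_R12 = 6.54 W

Final answers:
1. V_4 = 12.69 V
2. I_R3 = 0.4354 A
3. P_R3 = 0.8153 W
4. P_total = 6.54 W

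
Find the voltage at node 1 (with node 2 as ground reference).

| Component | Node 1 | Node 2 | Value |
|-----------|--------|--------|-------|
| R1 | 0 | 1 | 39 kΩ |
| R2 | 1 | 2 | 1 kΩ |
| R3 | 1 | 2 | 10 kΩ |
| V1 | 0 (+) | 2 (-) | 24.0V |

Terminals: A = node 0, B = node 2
Nodal analysis, taking node 2 as the 0 V reference.
Source V1 fixes V_0 = 24 V.
KCL at each unknown node (sum of currents leaving = 0; resistances in Ω):
  Node 1: (V_1 - 24)/39000 + (V_1 - 0)/1000 + (V_1 - 0)/10000 = 0
Collecting terms: 0.001126 × V_1 = 0.0006154  =>  V_1 = 0.5467 V
The requested potential is V_1 = 0.5467 V.

Final answer: V_1 = 0.5467 V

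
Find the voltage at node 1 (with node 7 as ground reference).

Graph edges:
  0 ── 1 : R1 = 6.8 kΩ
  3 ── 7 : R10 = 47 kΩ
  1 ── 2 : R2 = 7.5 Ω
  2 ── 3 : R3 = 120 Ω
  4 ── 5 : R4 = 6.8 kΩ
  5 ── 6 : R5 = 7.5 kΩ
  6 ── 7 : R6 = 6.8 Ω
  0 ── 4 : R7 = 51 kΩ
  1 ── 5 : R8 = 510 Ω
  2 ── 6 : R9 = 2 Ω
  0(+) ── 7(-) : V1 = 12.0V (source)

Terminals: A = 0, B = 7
Nodal analysis, taking node 7 as the 0 V reference.
Source V1 fixes V_0 = 12 V.
KCL at each unknown node (sum of currents leaving = 0; resistances in Ω):
  Node 1: (V_1 - 12)/6800 + (V_1 - V_2)/7.5 + (V_1 - V_5)/510 = 0
  Node 2: (V_2 - V_1)/7.5 + (V_2 - V_3)/120 + (V_2 - V_6)/2 = 0
  Node 3: (V_3 - V_2)/120 + (V_3 - 0)/47000 = 0
  Node 4: (V_4 - V_5)/6800 + (V_4 - 12)/51000 = 0
  Node 5: (V_5 - V_4)/6800 + (V_5 - V_6)/7500 + (V_5 - V_1)/510 = 0
  Node 6: (V_6 - V_5)/7500 + (V_6 - 0)/6.8 + (V_6 - V_2)/2 = 0
Collecting terms (coefficients in siemens):
  0.1354·V_1 - 0.1333·V_2 - 0.001961·V_5 = 0.001765
  0.6417·V_2 - 0.1333·V_1 - 0.008333·V_3 - 0.5·V_6 = 0
  0.008355·V_3 - 0.008333·V_2 = 0
  0.0001667·V_4 - 0.0001471·V_5 = 0.0002353
  0.002241·V_5 - 0.001961·V_1 - 0.0001471·V_4 - 0.0001333·V_6 = 0
  0.6472·V_6 - 0.5·V_2 - 0.0001333·V_5 = 0
Solving these 6 simultaneous equations (Gaussian elimination) gives:
  V_1 = 0.03189 V, V_2 = 0.01726 V, V_3 = 0.01722 V, V_4 = 1.525 V
  V_5 = 0.1288 V, V_6 = 0.01336 V
The requested potential is V_1 = 0.03189 V.

Final answer: V_1 = 0.03189 V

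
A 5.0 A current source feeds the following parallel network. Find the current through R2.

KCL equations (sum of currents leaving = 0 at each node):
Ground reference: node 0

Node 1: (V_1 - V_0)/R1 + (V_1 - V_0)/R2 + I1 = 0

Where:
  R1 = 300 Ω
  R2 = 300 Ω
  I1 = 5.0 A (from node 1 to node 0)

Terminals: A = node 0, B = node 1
All resistors sit directly between nodes 0 and 1, so they are in parallel and share one voltage V; the full source current 5 A splits among them.
1/R_par = 1/300 + 1/300 = 0.006667 S  =>  R_par = 150 Ω
V = I × R_par = 5 × 150 = 750 V
I_R2 = V/R2 = 750/300 = 2.5 A

Final answer: 2.5 A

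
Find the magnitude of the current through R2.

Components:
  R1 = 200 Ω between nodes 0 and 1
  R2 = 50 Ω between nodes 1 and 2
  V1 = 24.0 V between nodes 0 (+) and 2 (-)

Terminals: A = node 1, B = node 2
Nodal analysis, taking node 2 as the 0 V reference.
Source V1 fixes V_0 = 24 V.
KCL at each unknown node (sum of currents leaving = 0; resistances in Ω):
  Node 1: (V_1 - 24)/200 + (V_1 - 0)/50 = 0
Collecting terms: 0.025 × V_1 = 0.12  =>  V_1 = 4.8 V
I_R2 = (V_1 - V_2)/R2 = (4.8 - 0)/50 = 0.096 A
|I_R2| = 0.096 A

Final answer: |I_R2| = 0.096 A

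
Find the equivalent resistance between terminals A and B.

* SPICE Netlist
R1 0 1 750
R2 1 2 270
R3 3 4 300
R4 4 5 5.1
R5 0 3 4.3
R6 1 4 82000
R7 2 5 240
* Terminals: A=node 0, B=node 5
The network is not a plain series/parallel combination. Inject a 1 A test current into terminal A (node 0) and return it from terminal B (node 5); then R_eq = V_A / (1 A).
Nodal analysis, taking node 5 as the 0 V reference.
Current source I_test pushes 1 A into node 0 and draws it out of node 5.
KCL at each unknown node (sum of currents leaving = 0; resistances in Ω):
  Node 0: (V_0 - V_1)/750 + (V_0 - V_3)/4.3 - 1 = 0
  Node 1: (V_1 - V_0)/750 + (V_1 - V_2)/270 + (V_1 - V_4)/82000 = 0
  Node 2: (V_2 - V_1)/270 + (V_2 - 0)/240 = 0
  Node 3: (V_3 - V_0)/4.3 + (V_3 - V_4)/300 = 0
  Node 4: (V_4 - V_1)/82000 + (V_4 - V_3)/300 + (V_4 - 0)/5.1 = 0
Collecting terms (coefficients in siemens):
  0.2339·V_0 - 0.001333·V_1 - 0.2326·V_3 = 1
  0.005049·V_1 - 0.001333·V_0 - 0.003704·V_2 - 0.0000122·V_4 = 0
  0.00787·V_2 - 0.003704·V_1 = 0
  0.2359·V_3 - 0.2326·V_0 - 0.003333·V_4 = 0
  0.1994·V_4 - 0.0000122·V_1 - 0.003333·V_3 = 0
Solving these 5 simultaneous equations (Gaussian elimination) gives:
  V_0 = 248.3 V, V_1 = 100.1 V, V_2 = 47.13 V, V_3 = 244.8 V
  V_4 = 4.099 V
R_eq = V_0 / 1 A = 248.3 Ω

Final answer: 248.3 Ω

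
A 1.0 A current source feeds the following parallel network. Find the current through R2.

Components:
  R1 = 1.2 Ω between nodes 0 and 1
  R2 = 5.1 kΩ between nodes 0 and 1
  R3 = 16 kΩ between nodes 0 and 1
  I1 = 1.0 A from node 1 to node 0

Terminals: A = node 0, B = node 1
All resistors sit directly between nodes 0 and 1, so they are in parallel and share one voltage V; the full source current 1 A splits among them.
1/R_par = 1/1.2 + 1/5100 + 1/16000 = 0.8336 S  =>  R_par = 1.2 Ω
V = I × R_par = 1 × 1.2 = 1.2 V
I_R2 = V/R2 = 1.2/5100 = 0.0002352 A

Final answer: 0.0002352 A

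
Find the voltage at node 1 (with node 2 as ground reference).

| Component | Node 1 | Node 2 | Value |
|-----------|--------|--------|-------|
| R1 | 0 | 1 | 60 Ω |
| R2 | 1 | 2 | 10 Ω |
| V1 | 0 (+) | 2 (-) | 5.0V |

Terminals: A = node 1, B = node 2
Nodal analysis, taking node 2 as the 0 V reference.
Source V1 fixes V_0 = 5 V.
KCL at each unknown node (sum of currents leaving = 0; resistances in Ω):
  Node 1: (V_1 - 5)/60 + (V_1 - 0)/10 = 0
Collecting terms: 0.1167 × V_1 = 0.08333  =>  V_1 = 0.7143 V
The requested potential is V_1 = 0.7143 V.

Final answer: V_1 = 0.7143 V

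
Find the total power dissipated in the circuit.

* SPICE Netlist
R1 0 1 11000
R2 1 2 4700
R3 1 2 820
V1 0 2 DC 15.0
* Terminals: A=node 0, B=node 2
Nodal analysis, taking node 2 as the 0 V reference.
Source V1 fixes V_0 = 15 V.
KCL at each unknown node (sum of currents leaving = 0; resistances in Ω):
  Node 1: (V_1 - 15)/11000 + (V_1 - 0)/4700 + (V_1 - 0)/820 = 0
Collecting terms: 0.001523 × V_1 = 0.001364  =>  V_1 = 0.8953 V
Power in each resistor, P = (ΔV)²/R:
  P_R1 = (15 - 0.8953)²/11000 = 0.01809 W
  P_R2 = (0.8953 - 0)²/4700 = 0.0001705 W
  P_R3 = (0.8953 - 0)²/820 = 0.0009774 W
P_total = P_R1 + P_R2 + P_R3 = 0.01923 W

Final answer: 0.01923 W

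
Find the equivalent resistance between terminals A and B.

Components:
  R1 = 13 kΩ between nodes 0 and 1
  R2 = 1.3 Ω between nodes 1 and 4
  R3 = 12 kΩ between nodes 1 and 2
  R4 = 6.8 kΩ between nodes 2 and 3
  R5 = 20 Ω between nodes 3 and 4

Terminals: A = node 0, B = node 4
Reduce the network between node 0 (A) and node 4 (B) by series/parallel combination:
  Rs1 = R3 + R4 (series, joined only at node 2) = 12000 + 6800 = 18800 Ω
  Rs2 = R5 + Rs1 (series, joined only at node 3) = 20 + 18800 = 18820 Ω
  Rp1 = R2 ‖ Rs2 (parallel, both between nodes 1 and 4) = 1/(1/1.3 + 1/18820) = 1.3 Ω
  Rs3 = R1 + Rp1 (series, joined only at node 1) = 13000 + 1.3 = 13000 Ω
R_eq = 13 kΩ

Final answer: 13 kΩ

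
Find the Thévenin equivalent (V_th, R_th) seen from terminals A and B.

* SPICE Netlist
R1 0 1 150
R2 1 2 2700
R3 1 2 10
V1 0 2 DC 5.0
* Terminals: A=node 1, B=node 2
Step 1 — V_th is the open-circuit voltage V_A - V_B (nothing connected across the terminals).
Nodal analysis, taking node 2 as the 0 V reference.
Source V1 fixes V_0 = 5 V.
KCL at each unknown node (sum of currents leaving = 0; resistances in Ω):
  Node 1: (V_1 - 5)/150 + (V_1 - 0)/2700 + (V_1 - 0)/10 = 0
Collecting terms: 0.107 × V_1 = 0.03333  =>  V_1 = 0.3114 V
V_th = V_1 - V_2 = 0.3114 - 0 = 0.3114 V
Step 2 — R_th: zero the source — replace V1 by a short circuit (node 2 merges into node 0) — and find the resistance seen between A (node 1) and B (node 0).
Reduce the network between node 1 (A) and node 0 (B) by series/parallel combination:
  Rp1 = R1 ‖ R2 ‖ R3 (parallel, all between nodes 0 and 1) = 1/(1/150 + 1/2700 + 1/10) = 9.343 Ω
R_th = 9.343 Ω

Final answer: V_th = 0.3114 V, R_th = 9.343 Ω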